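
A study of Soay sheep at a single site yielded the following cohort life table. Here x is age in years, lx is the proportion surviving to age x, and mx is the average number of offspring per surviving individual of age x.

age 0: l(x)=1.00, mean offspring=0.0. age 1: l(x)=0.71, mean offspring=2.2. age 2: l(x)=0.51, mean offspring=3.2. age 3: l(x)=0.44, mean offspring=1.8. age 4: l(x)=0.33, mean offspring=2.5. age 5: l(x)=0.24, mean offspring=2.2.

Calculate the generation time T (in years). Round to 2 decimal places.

lx·mx: 0, 1.562, 1.632, 0.792, 0.825, 0.528 → R0 = 5.339
x·lx·mx: 0, 1.562, 3.264, 2.376, 3.3, 2.64 → Σ = 13.142
T = 13.142 / 5.339 = 2.46151… → 2.46

2.46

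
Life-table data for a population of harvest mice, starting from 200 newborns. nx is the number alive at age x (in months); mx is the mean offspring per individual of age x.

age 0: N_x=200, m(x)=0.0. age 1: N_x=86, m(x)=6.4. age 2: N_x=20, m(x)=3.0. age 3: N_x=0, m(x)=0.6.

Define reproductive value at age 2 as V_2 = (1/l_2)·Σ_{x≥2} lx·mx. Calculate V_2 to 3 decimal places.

lx = nx/n0 = nx/200: 1, 0.43, 0.1, 0
lx·mx for x ≥ 2: 0.3, 0 → sum = 0.3
V_2 = 0.3 / l_2 = 0.3 / 0.1 = 3 → 3.000

3.000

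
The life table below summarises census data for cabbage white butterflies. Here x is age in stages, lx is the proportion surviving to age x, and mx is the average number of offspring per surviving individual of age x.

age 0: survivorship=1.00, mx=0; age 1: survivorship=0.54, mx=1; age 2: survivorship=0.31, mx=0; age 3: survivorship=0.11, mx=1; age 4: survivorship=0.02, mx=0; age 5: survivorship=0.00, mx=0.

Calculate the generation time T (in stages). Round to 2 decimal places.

1.34

lx·mx: 0, 0.54, 0, 0.11, 0, 0 → R0 = 0.65
x·lx·mx: 0, 0.54, 0, 0.33, 0, 0 → Σ = 0.87
T = 0.87 / 0.65 = 1.338462… → 1.34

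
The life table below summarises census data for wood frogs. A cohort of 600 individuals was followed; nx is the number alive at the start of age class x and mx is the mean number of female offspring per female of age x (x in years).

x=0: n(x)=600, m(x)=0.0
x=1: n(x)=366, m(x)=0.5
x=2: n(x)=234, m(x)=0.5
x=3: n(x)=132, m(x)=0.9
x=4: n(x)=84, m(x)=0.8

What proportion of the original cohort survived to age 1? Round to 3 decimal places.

l_1 = n_1/n_0 = 366/600 = 0.61 → 0.610

0.610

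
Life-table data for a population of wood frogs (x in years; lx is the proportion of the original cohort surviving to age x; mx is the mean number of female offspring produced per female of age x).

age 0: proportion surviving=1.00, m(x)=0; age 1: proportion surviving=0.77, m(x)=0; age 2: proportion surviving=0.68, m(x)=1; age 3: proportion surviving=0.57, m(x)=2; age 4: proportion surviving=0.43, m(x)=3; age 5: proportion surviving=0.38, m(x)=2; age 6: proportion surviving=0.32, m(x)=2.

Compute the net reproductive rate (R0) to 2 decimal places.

4.51

lx·mx by age: 0, 0, 0.68, 1.14, 1.29, 0.76, 0.64
R0 = Σ lx·mx = 4.51 → 4.51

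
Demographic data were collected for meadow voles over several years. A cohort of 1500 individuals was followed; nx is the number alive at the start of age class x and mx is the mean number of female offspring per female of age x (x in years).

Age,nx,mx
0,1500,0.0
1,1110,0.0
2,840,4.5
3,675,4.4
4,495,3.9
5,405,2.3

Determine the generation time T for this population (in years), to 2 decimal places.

lx = nx/n0 = nx/1500: 1, 0.74, 0.56, 0.45, 0.33, 0.27
lx·mx: 0, 0, 2.52, 1.98, 1.287, 0.621 → R0 = 6.408
x·lx·mx: 0, 0, 5.04, 5.94, 5.148, 3.105 → Σ = 19.233
T = 19.233 / 6.408 = 3.001404… → 3.00

3.00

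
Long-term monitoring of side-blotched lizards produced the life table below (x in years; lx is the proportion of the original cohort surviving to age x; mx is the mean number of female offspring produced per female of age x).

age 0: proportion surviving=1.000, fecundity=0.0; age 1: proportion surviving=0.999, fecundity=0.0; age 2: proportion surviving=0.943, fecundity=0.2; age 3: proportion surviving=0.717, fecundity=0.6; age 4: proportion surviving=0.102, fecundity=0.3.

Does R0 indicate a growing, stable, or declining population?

declining

R0 = Σ lx·mx = 0 + 0 + 0.1886 + 0.4302 + 0.0306 = 0.6494
R0 < 1, so the population is declining.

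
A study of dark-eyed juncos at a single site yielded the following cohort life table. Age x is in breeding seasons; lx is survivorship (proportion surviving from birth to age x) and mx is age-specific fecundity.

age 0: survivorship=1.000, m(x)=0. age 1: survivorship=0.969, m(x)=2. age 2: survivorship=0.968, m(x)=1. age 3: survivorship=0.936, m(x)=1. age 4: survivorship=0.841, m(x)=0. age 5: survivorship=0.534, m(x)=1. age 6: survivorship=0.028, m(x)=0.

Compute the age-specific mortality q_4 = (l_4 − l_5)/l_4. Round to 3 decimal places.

q_4 = (l_4 − l_5) / l_4 = (0.841 − 0.534) / 0.841
     = 0.307 / 0.841 = 0.365042… → 0.365

0.365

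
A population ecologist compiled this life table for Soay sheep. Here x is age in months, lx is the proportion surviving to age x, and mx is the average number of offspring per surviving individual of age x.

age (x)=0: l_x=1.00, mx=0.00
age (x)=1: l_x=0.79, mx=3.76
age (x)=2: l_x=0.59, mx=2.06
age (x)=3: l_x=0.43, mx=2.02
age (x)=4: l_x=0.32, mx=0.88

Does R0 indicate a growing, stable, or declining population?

R0 = Σ lx·mx = 0 + 2.9704 + 1.2154 + 0.8686 + 0.2816 = 5.336
R0 > 1, so the population is growing.

growing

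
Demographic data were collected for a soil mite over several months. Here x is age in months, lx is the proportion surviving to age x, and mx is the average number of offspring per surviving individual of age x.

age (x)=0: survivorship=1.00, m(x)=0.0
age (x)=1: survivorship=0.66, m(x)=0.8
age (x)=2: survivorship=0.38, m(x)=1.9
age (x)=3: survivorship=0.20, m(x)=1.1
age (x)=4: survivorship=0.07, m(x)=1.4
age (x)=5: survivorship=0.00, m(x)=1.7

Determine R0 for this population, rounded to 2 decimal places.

lx·mx by age: 0, 0.528, 0.722, 0.22, 0.098, 0
R0 = Σ lx·mx = 1.568 → 1.57

1.57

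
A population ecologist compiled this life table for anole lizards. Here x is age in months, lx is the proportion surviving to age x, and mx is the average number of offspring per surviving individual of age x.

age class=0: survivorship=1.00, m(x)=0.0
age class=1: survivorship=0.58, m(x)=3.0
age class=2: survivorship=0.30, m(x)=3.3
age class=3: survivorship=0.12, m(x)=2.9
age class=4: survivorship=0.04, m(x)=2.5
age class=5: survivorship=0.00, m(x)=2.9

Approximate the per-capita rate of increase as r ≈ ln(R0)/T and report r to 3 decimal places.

0.712

R0 = Σ lx·mx = 0 + 1.74 + 0.99 + 0.348 + 0.1 + 0 = 3.178
Σ x·lx·mx = 5.164; T = 5.164/3.178 = 1.62492…
r ≈ ln(R0)/T = ln(3.178)/1.62492… = 0.71157… → 0.712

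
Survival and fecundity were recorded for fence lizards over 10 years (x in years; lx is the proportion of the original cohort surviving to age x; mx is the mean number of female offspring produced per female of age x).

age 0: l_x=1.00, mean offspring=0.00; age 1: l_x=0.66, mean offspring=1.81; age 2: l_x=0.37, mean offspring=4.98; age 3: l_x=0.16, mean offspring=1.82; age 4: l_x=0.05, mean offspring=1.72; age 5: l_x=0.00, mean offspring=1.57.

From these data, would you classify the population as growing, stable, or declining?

R0 = Σ lx·mx = 0 + 1.1946 + 1.8426 + 0.2912 + 0.086 + 0 = 3.4144
R0 > 1, so the population is growing.

growing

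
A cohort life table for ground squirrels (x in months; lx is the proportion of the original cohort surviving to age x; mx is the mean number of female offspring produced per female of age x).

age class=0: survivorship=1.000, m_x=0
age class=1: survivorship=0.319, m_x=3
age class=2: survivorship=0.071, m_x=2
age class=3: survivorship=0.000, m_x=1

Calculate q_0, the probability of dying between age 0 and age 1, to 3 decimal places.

q_0 = (l_0 − l_1) / l_0 = (1 − 0.319) / 1
     = 0.681 / 1 = 0.681 → 0.681

0.681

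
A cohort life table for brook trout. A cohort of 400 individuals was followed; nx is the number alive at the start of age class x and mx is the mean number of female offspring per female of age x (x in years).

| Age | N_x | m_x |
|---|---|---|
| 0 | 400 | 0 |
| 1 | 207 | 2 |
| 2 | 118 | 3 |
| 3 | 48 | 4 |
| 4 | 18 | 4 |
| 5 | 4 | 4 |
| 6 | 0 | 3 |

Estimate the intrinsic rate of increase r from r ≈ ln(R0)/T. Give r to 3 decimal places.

0.489

lx = nx/n0 = nx/400: 1, 0.5175, 0.295, 0.12, 0.045, 0.01, 0
R0 = Σ lx·mx = 0 + 1.035 + 0.885 + 0.48 + 0.18 + 0.04 + 0 = 2.62
Σ x·lx·mx = 5.165; T = 5.165/2.62 = 1.97137…
r ≈ ln(R0)/T = ln(2.62)/1.97137… = 0.48858… → 0.489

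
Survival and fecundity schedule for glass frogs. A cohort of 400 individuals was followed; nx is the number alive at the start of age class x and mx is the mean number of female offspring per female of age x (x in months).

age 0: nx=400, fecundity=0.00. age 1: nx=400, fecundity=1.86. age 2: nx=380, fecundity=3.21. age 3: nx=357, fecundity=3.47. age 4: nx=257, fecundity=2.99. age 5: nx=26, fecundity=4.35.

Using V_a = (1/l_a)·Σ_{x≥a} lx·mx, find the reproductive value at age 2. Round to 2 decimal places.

8.79

lx = nx/n0 = nx/400: 1, 1, 0.95, 0.8925, 0.6425, 0.065
lx·mx for x ≥ 2: 3.0495, 3.096975, 1.921075, 0.28275 → sum = 8.3503
V_2 = 8.3503 / l_2 = 8.3503 / 0.95 = 8.789789… → 8.79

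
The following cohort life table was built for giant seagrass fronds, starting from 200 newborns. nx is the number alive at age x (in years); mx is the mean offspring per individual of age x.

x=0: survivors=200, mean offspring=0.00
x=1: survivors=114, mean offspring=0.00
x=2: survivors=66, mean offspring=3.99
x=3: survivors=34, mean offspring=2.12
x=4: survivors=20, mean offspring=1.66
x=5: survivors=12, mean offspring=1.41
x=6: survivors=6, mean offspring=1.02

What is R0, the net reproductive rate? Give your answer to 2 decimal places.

lx = nx/n0 = nx/200: 1, 0.57, 0.33, 0.17, 0.1, 0.06, 0.03
lx·mx by age: 0, 0, 1.3167, 0.3604, 0.166, 0.0846, 0.0306
R0 = Σ lx·mx = 1.9583 → 1.96

1.96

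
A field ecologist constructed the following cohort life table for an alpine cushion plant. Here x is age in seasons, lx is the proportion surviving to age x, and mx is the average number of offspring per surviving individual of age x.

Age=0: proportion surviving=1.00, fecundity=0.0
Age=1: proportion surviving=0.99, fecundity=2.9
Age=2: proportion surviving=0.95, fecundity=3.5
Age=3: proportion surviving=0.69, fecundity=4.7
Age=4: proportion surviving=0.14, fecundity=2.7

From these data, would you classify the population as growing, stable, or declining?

growing

R0 = Σ lx·mx = 0 + 2.871 + 3.325 + 3.243 + 0.378 = 9.817
R0 > 1, so the population is growing.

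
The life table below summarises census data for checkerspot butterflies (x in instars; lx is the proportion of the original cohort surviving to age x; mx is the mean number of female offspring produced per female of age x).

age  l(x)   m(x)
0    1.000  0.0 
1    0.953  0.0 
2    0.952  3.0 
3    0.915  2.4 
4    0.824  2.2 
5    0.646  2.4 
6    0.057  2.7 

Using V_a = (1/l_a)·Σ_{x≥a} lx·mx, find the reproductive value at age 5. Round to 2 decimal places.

lx·mx for x ≥ 5: 1.5504, 0.1539 → sum = 1.7043
V_5 = 1.7043 / l_5 = 1.7043 / 0.646 = 2.638235… → 2.64

2.64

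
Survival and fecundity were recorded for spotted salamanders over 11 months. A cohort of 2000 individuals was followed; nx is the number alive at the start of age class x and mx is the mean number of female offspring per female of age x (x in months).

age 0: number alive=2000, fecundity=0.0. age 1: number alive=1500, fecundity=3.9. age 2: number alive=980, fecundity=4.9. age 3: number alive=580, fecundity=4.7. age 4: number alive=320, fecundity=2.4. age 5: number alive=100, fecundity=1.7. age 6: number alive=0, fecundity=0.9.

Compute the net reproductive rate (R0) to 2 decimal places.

7.16

lx = nx/n0 = nx/2000: 1, 0.75, 0.49, 0.29, 0.16, 0.05, 0
lx·mx by age: 0, 2.925, 2.401, 1.363, 0.384, 0.085, 0
R0 = Σ lx·mx = 7.158 → 7.16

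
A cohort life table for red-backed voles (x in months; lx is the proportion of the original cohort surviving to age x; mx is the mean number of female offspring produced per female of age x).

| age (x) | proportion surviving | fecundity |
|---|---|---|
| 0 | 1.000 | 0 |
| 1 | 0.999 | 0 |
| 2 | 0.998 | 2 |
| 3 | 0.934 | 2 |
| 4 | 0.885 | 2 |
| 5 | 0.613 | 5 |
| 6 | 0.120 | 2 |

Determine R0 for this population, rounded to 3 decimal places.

8.939

lx·mx by age: 0, 0, 1.996, 1.868, 1.77, 3.065, 0.24
R0 = Σ lx·mx = 8.939 → 8.939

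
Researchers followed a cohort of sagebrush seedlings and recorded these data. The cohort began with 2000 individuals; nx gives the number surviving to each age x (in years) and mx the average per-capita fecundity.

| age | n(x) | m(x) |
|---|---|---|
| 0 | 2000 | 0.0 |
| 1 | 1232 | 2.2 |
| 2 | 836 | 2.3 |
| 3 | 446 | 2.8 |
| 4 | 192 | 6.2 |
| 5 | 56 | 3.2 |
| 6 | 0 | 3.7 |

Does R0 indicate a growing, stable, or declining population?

lx = nx/n0 = nx/2000: 1, 0.616, 0.418, 0.223, 0.096, 0.028, 0
R0 = Σ lx·mx = 0 + 1.3552 + 0.9614 + 0.6244 + 0.5952 + 0.0896 + 0 = 3.6258
R0 > 1, so the population is growing.

growing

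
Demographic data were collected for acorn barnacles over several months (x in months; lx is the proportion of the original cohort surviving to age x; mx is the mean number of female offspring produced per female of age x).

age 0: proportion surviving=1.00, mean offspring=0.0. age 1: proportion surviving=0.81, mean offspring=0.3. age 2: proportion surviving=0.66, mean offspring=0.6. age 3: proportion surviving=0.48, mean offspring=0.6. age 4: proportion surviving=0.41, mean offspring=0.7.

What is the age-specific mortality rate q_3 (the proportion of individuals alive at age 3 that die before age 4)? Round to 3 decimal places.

0.146

q_3 = (l_3 − l_4) / l_3 = (0.48 − 0.41) / 0.48
     = 0.07 / 0.48 = 0.145833… → 0.146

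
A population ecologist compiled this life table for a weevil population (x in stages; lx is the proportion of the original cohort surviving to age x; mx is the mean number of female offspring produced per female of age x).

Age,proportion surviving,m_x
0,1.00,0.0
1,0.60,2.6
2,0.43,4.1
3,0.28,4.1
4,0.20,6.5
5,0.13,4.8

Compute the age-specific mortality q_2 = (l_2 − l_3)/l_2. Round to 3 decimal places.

q_2 = (l_2 − l_3) / l_2 = (0.43 − 0.28) / 0.43
     = 0.15 / 0.43 = 0.348837… → 0.349

0.349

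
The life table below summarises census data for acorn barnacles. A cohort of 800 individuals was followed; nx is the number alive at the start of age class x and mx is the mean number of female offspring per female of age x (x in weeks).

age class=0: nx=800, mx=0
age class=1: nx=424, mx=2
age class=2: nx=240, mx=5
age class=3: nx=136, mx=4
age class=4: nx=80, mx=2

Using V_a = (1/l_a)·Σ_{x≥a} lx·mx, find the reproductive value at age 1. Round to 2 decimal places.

lx = nx/n0 = nx/800: 1, 0.53, 0.3, 0.17, 0.1
lx·mx for x ≥ 1: 1.06, 1.5, 0.68, 0.2 → sum = 3.44
V_1 = 3.44 / l_1 = 3.44 / 0.53 = 6.490566… → 6.49

6.49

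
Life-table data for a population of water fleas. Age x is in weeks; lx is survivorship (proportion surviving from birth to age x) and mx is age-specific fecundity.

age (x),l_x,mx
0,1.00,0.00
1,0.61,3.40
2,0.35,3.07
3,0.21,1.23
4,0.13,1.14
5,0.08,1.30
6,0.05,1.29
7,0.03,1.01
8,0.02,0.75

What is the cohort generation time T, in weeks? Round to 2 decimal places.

1.81

lx·mx: 0, 2.074, 1.0745, 0.2583, 0.1482, 0.104, 0.0645, 0.0303, 0.015 → R0 = 3.7688
x·lx·mx: 0, 2.074, 2.149, 0.7749, 0.5928, 0.52, 0.387, 0.2121, 0.12 → Σ = 6.8298
T = 6.8298 / 3.7688 = 1.812195… → 1.81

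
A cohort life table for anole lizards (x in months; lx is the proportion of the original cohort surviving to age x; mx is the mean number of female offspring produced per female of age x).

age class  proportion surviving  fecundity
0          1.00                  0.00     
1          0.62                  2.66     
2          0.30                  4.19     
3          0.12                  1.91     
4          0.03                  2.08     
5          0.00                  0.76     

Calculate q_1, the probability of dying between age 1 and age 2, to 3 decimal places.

0.516

q_1 = (l_1 − l_2) / l_1 = (0.62 − 0.3) / 0.62
     = 0.32 / 0.62 = 0.516129… → 0.516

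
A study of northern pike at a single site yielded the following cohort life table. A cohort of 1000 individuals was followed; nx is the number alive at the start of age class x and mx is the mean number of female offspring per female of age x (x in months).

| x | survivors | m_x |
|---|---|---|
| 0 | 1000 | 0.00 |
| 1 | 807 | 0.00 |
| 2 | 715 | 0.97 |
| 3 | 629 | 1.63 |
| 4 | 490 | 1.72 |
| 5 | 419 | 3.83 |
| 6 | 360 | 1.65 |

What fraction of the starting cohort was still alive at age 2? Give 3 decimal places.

l_2 = n_2/n_0 = 715/1000 = 0.715 → 0.715

0.715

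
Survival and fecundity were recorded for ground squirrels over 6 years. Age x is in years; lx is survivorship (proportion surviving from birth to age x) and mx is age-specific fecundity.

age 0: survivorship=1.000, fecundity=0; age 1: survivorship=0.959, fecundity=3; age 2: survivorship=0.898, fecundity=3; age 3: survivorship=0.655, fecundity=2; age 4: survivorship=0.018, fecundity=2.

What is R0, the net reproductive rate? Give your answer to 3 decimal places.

lx·mx by age: 0, 2.877, 2.694, 1.31, 0.036
R0 = Σ lx·mx = 6.917 → 6.917

6.917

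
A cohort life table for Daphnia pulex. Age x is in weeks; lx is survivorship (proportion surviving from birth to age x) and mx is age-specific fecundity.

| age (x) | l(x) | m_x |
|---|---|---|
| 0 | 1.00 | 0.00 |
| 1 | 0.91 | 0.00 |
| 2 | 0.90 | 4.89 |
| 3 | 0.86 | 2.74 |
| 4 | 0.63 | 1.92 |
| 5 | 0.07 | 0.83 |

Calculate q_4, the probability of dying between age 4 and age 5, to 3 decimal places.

0.889

q_4 = (l_4 − l_5) / l_4 = (0.63 − 0.07) / 0.63
     = 0.56 / 0.63 = 0.888889… → 0.889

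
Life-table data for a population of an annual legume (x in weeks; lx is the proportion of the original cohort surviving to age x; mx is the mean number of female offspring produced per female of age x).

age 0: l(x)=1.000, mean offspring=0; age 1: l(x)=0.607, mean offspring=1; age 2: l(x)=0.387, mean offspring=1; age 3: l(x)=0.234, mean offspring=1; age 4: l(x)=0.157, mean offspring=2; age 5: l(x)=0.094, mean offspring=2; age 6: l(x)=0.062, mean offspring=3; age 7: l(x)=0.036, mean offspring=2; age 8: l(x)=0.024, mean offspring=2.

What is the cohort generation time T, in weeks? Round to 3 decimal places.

3.086

lx·mx: 0, 0.607, 0.387, 0.234, 0.314, 0.188, 0.186, 0.072, 0.048 → R0 = 2.036
x·lx·mx: 0, 0.607, 0.774, 0.702, 1.256, 0.94, 1.116, 0.504, 0.384 → Σ = 6.283
T = 6.283 / 2.036 = 3.085953… → 3.086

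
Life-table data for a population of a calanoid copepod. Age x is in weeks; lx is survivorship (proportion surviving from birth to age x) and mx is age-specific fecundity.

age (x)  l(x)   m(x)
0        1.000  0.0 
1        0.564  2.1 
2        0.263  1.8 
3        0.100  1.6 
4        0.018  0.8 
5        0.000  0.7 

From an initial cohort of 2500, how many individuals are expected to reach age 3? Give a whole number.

250

Expected survivors = N0 · l_3 = 2500 × 0.100 = 250 → 250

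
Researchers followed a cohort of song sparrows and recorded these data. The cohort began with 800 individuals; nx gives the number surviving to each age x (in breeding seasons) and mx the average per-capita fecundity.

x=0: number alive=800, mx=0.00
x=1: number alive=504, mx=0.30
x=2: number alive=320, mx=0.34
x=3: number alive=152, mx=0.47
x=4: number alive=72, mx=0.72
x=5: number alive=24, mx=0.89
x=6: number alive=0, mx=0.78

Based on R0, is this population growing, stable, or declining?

lx = nx/n0 = nx/800: 1, 0.63, 0.4, 0.19, 0.09, 0.03, 0
R0 = Σ lx·mx = 0 + 0.189 + 0.136 + 0.0893 + 0.0648 + 0.0267 + 0 = 0.5058
R0 < 1, so the population is declining.

declining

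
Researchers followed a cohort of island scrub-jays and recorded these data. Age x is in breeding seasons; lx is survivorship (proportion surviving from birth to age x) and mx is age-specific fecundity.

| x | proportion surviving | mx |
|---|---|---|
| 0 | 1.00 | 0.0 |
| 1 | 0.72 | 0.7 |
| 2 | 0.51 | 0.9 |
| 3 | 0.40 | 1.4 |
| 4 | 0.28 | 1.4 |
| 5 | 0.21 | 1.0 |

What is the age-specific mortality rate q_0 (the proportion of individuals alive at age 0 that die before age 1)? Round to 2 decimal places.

q_0 = (l_0 − l_1) / l_0 = (1 − 0.72) / 1
     = 0.28 / 1 = 0.28 → 0.28

0.28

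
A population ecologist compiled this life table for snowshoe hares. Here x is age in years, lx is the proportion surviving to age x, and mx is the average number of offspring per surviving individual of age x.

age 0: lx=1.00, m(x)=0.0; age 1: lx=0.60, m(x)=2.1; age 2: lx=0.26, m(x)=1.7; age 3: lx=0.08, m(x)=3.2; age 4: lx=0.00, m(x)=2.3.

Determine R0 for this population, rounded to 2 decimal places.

1.96

lx·mx by age: 0, 1.26, 0.442, 0.256, 0
R0 = Σ lx·mx = 1.958 → 1.96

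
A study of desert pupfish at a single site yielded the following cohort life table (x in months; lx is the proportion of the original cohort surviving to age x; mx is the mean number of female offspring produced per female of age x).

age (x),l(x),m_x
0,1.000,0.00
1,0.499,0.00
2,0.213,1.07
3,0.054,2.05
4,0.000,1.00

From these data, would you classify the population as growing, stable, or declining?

R0 = Σ lx·mx = 0 + 0 + 0.22791 + 0.1107 + 0 = 0.33861
R0 < 1, so the population is declining.

declining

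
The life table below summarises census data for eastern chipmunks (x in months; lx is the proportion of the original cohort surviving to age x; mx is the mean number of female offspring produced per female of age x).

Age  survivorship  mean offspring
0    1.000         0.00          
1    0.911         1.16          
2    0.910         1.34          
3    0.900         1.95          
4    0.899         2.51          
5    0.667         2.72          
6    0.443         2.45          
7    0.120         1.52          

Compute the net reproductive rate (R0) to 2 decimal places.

9.37

lx·mx by age: 0, 1.05676, 1.2194, 1.755, 2.25649, 1.81424, 1.08535, 0.1824
R0 = Σ lx·mx = 9.36964 → 9.37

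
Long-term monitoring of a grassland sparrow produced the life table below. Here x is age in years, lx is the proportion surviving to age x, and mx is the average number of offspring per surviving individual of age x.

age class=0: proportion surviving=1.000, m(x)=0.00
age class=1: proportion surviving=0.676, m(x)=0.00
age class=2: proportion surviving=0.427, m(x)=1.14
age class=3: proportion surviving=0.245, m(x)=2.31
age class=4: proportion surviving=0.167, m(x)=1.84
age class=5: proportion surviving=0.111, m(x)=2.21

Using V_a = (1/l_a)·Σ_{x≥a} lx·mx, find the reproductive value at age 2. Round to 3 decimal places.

3.760

lx·mx for x ≥ 2: 0.48678, 0.56595, 0.30728, 0.24531 → sum = 1.60532
V_2 = 1.60532 / l_2 = 1.60532 / 0.427 = 3.759532… → 3.760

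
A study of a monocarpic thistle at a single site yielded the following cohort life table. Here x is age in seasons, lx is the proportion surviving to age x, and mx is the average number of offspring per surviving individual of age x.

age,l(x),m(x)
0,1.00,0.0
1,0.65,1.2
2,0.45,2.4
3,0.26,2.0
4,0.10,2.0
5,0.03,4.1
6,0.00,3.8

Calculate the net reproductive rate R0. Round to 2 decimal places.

2.70

lx·mx by age: 0, 0.78, 1.08, 0.52, 0.2, 0.123, 0
R0 = Σ lx·mx = 2.703 → 2.70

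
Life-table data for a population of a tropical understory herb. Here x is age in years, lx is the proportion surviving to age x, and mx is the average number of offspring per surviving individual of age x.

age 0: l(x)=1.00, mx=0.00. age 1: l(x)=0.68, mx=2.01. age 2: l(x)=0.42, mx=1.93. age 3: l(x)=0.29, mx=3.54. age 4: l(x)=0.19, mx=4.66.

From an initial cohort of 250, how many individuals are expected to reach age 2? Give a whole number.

105

Expected survivors = N0 · l_2 = 250 × 0.42 = 105 → 105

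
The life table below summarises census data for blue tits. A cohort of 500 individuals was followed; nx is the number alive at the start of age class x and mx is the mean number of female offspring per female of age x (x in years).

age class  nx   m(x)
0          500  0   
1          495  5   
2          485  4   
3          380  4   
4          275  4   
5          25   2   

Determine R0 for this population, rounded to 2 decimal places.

14.17

lx = nx/n0 = nx/500: 1, 0.99, 0.97, 0.76, 0.55, 0.05
lx·mx by age: 0, 4.95, 3.88, 3.04, 2.2, 0.1
R0 = Σ lx·mx = 14.17 → 14.17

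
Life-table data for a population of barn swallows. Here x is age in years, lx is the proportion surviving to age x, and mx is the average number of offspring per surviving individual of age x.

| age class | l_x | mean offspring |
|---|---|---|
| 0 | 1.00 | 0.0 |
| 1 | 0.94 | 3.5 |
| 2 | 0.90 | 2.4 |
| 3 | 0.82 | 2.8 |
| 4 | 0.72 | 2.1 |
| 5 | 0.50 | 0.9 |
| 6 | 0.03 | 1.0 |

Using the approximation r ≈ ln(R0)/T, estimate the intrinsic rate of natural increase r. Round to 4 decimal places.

R0 = Σ lx·mx = 0 + 3.29 + 2.16 + 2.296 + 1.512 + 0.45 + 0.03 = 9.738
Σ x·lx·mx = 22.976; T = 22.976/9.738 = 2.35942…
r ≈ ln(R0)/T = ln(9.738)/2.35942… = 0.96466… → 0.9647

0.9647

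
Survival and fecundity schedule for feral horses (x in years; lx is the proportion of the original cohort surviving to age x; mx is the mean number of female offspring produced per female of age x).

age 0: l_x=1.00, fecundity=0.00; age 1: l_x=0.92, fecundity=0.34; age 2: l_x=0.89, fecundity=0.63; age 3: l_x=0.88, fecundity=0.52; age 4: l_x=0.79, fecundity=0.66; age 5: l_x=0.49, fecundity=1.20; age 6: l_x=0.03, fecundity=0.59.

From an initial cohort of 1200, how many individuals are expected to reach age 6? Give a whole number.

36

Expected survivors = N0 · l_6 = 1200 × 0.03 = 36 → 36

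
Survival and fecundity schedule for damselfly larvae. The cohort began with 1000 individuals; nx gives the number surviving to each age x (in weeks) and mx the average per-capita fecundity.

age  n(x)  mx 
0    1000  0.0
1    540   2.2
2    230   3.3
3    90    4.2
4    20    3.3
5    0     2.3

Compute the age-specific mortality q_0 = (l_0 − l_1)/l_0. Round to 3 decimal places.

lx = nx/n0 = nx/1000: 1, 0.54, 0.23, 0.09, 0.02, 0
q_0 = (l_0 − l_1) / l_0 = (1 − 0.54) / 1
     = 0.46 / 1 = 0.46 → 0.460

0.460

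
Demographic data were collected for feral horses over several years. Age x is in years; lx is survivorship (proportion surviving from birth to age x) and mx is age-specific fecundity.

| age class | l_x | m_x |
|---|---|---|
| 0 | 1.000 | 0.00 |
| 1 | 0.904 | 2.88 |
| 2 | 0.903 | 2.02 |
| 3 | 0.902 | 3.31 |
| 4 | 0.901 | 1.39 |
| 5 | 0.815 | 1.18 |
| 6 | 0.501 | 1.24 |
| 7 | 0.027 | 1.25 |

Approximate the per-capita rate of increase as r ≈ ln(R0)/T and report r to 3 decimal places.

0.827

R0 = Σ lx·mx = 0 + 2.60352 + 1.82406 + 2.98562 + 1.25239 + 0.9617 + 0.62124 + 0.03375 = 10.28228
Σ x·lx·mx = 28.99025; T = 28.99025/10.28228 = 2.81944…
r ≈ ln(R0)/T = ln(10.28228)/2.81944… = 0.82656… → 0.827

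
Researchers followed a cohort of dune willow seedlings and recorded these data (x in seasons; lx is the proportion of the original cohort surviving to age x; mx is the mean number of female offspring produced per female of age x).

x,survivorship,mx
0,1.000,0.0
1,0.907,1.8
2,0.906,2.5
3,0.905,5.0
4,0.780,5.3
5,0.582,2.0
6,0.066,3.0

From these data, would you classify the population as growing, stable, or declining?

growing

R0 = Σ lx·mx = 0 + 1.6326 + 2.265 + 4.525 + 4.134 + 1.164 + 0.198 = 13.9186
R0 > 1, so the population is growing.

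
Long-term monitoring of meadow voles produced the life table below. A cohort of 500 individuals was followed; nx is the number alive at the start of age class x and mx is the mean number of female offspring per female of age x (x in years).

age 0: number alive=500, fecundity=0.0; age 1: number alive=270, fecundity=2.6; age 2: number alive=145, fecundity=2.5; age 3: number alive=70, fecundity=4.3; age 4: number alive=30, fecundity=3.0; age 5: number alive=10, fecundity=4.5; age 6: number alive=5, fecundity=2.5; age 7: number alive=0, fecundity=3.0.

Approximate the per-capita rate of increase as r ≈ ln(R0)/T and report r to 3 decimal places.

lx = nx/n0 = nx/500: 1, 0.54, 0.29, 0.14, 0.06, 0.02, 0.01, 0
R0 = Σ lx·mx = 0 + 1.404 + 0.725 + 0.602 + 0.18 + 0.09 + 0.025 + 0 = 3.026
Σ x·lx·mx = 5.98; T = 5.98/3.026 = 1.97621…
r ≈ ln(R0)/T = ln(3.026)/1.97621… = 0.56029… → 0.560

0.560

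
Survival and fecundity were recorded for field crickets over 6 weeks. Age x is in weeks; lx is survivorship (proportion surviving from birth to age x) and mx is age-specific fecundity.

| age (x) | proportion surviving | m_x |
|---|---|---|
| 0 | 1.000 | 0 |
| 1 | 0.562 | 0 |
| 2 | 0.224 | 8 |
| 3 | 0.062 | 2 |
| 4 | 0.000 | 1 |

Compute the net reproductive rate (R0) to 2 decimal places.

lx·mx by age: 0, 0, 1.792, 0.124, 0
R0 = Σ lx·mx = 1.916 → 1.92

1.92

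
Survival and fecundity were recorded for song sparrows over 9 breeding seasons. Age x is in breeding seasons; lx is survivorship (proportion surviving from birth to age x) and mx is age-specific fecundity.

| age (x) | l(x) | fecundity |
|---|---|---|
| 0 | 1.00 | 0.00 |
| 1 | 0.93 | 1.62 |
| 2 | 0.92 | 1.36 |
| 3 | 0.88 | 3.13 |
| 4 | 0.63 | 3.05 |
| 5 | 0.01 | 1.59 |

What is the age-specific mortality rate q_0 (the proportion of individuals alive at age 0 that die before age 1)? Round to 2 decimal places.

q_0 = (l_0 − l_1) / l_0 = (1 − 0.93) / 1
     = 0.07 / 1 = 0.07 → 0.07

0.07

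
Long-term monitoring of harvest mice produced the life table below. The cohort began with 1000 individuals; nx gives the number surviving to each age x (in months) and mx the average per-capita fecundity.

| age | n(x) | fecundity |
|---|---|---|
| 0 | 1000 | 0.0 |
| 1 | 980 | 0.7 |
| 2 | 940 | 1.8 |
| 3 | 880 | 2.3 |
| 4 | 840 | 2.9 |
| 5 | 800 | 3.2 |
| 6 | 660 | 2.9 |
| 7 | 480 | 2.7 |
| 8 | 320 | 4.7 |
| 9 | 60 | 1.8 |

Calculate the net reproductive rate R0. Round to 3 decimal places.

14.220

lx = nx/n0 = nx/1000: 1, 0.98, 0.94, 0.88, 0.84, 0.8, 0.66, 0.48, 0.32, 0.06
lx·mx by age: 0, 0.686, 1.692, 2.024, 2.436, 2.56, 1.914, 1.296, 1.504, 0.108
R0 = Σ lx·mx = 14.22 → 14.220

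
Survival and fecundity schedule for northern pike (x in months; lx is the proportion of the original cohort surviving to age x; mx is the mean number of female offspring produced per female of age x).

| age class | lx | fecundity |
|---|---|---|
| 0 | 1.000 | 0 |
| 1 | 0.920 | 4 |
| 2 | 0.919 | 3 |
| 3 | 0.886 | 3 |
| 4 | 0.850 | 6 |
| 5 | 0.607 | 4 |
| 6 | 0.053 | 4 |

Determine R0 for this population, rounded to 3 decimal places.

16.835

lx·mx by age: 0, 3.68, 2.757, 2.658, 5.1, 2.428, 0.212
R0 = Σ lx·mx = 16.835 → 16.835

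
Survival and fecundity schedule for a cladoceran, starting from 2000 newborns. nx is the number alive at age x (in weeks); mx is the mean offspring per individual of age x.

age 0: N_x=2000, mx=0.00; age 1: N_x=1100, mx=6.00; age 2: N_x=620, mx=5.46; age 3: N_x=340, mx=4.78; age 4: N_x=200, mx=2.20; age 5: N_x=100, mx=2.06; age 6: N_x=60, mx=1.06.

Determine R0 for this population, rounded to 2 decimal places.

6.16

lx = nx/n0 = nx/2000: 1, 0.55, 0.31, 0.17, 0.1, 0.05, 0.03
lx·mx by age: 0, 3.3, 1.6926, 0.8126, 0.22, 0.103, 0.0318
R0 = Σ lx·mx = 6.16 → 6.16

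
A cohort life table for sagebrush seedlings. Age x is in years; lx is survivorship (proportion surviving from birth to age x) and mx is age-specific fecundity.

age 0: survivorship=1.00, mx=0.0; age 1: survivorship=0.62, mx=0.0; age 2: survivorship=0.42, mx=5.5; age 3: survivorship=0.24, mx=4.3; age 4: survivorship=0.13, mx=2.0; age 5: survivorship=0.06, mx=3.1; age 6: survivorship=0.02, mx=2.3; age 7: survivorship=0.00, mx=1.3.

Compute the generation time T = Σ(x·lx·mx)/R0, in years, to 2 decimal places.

lx·mx: 0, 0, 2.31, 1.032, 0.26, 0.186, 0.046, 0 → R0 = 3.834
x·lx·mx: 0, 0, 4.62, 3.096, 1.04, 0.93, 0.276, 0 → Σ = 9.962
T = 9.962 / 3.834 = 2.598331… → 2.60

2.60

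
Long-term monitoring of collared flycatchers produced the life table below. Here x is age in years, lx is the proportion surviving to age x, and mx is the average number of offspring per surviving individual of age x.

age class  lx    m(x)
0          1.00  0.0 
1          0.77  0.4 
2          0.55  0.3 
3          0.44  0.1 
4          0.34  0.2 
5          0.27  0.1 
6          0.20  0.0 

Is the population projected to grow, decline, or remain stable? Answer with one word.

R0 = Σ lx·mx = 0 + 0.308 + 0.165 + 0.044 + 0.068 + 0.027 + 0 = 0.612
R0 < 1, so the population is declining.

declining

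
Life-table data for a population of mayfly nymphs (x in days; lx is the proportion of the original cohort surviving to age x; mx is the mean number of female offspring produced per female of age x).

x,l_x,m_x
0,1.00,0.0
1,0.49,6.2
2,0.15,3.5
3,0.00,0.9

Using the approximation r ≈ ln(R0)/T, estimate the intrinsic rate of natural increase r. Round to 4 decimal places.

1.1074

R0 = Σ lx·mx = 0 + 3.038 + 0.525 + 0 = 3.563
Σ x·lx·mx = 4.088; T = 4.088/3.563 = 1.14735…
r ≈ ln(R0)/T = ln(3.563)/1.14735… = 1.107426… → 1.1074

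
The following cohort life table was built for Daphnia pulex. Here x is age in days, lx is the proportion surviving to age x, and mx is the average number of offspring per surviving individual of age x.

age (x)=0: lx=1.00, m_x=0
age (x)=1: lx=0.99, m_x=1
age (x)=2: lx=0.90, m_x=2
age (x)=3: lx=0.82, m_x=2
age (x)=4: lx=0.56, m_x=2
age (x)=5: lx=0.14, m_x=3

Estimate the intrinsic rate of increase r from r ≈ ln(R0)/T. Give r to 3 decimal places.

0.663

R0 = Σ lx·mx = 0 + 0.99 + 1.8 + 1.64 + 1.12 + 0.42 = 5.97
Σ x·lx·mx = 16.09; T = 16.09/5.97 = 2.69514…
r ≈ ln(R0)/T = ln(5.97)/2.69514… = 0.66295… → 0.663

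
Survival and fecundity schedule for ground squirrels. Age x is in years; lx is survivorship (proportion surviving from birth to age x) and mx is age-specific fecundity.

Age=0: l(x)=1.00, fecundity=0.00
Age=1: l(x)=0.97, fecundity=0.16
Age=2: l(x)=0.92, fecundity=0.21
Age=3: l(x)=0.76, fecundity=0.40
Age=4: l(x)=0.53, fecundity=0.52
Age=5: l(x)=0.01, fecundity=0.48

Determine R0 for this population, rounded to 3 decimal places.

lx·mx by age: 0, 0.1552, 0.1932, 0.304, 0.2756, 0.0048
R0 = Σ lx·mx = 0.9328 → 0.933

0.933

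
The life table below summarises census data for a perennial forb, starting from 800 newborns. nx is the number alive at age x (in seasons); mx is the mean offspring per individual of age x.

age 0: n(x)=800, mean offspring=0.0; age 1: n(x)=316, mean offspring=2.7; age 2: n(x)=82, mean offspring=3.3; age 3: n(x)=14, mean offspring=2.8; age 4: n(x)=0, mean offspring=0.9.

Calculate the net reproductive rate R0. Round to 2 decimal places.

lx = nx/n0 = nx/800: 1, 0.395, 0.1025, 0.0175, 0
lx·mx by age: 0, 1.0665, 0.33825, 0.049, 0
R0 = Σ lx·mx = 1.45375 → 1.45

1.45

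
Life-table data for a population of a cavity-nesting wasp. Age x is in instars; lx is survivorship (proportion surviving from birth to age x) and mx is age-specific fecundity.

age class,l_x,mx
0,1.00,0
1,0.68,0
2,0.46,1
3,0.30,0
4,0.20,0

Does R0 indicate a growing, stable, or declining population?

declining

R0 = Σ lx·mx = 0 + 0 + 0.46 + 0 + 0 = 0.46
R0 < 1, so the population is declining.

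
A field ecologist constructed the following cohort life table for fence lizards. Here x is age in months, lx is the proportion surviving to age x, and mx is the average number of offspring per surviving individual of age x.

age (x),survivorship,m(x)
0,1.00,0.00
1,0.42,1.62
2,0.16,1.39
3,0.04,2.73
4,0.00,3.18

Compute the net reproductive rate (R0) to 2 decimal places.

1.01

lx·mx by age: 0, 0.6804, 0.2224, 0.1092, 0
R0 = Σ lx·mx = 1.012 → 1.01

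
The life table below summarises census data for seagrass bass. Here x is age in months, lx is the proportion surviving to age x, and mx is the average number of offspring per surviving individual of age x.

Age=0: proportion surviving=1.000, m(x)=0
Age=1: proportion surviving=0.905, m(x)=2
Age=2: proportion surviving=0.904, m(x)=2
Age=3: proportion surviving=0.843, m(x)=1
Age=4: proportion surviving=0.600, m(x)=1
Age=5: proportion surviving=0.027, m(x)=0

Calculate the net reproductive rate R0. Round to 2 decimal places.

5.06

lx·mx by age: 0, 1.81, 1.808, 0.843, 0.6, 0
R0 = Σ lx·mx = 5.061 → 5.06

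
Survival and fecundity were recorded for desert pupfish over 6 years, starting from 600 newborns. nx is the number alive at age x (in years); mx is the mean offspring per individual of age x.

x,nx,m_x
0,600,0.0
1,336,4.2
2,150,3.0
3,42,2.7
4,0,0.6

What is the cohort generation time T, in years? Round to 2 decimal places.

1.34

lx = nx/n0 = nx/600: 1, 0.56, 0.25, 0.07, 0
lx·mx: 0, 2.352, 0.75, 0.189, 0 → R0 = 3.291
x·lx·mx: 0, 2.352, 1.5, 0.567, 0 → Σ = 4.419
T = 4.419 / 3.291 = 1.342753… → 1.34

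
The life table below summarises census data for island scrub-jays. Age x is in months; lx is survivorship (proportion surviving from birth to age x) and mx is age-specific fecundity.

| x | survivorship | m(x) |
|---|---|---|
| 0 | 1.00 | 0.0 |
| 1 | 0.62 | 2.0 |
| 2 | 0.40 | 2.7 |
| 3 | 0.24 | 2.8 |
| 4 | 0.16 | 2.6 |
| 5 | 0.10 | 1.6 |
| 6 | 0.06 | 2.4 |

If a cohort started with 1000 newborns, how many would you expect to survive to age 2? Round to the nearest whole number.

Expected survivors = N0 · l_2 = 1000 × 0.40 = 400 → 400

400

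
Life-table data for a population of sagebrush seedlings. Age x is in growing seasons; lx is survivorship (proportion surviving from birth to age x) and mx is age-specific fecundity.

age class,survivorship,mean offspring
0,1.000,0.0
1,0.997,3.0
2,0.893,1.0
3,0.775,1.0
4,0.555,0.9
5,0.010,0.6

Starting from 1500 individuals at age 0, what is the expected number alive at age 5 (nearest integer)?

Expected survivors = N0 · l_5 = 1500 × 0.010 = 15 → 15

15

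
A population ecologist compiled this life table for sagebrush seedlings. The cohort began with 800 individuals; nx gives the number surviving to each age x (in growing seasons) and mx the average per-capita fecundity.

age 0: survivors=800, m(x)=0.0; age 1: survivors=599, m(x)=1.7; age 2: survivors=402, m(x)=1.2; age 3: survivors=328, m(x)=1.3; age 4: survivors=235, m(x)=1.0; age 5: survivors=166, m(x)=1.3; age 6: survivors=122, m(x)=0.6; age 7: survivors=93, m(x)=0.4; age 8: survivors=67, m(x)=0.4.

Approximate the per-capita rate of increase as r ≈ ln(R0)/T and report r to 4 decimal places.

lx = nx/n0 = nx/800: 1, 0.74875, 0.5025, 0.41, 0.29375, 0.2075, 0.1525, 0.11625, 0.08375
R0 = Σ lx·mx = 0 + 1.27288… + 0.603 + 0.533 + 0.29375… + 0.26975 + 0.0915 + 0.0465… + 0.0335… = 3.143875
Σ x·lx·mx = 7.744125; T = 7.744125/3.143875 = 2.46324…
r ≈ ln(R0)/T = ln(3.143875)/2.46324… = 0.46502… → 0.4650

0.4650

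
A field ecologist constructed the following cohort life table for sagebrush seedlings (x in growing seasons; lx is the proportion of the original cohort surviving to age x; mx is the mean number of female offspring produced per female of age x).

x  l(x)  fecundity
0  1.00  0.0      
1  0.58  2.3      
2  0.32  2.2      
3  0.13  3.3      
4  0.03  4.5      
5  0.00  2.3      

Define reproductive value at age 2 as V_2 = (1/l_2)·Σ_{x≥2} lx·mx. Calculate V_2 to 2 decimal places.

lx·mx for x ≥ 2: 0.704, 0.429, 0.135, 0 → sum = 1.268
V_2 = 1.268 / l_2 = 1.268 / 0.32 = 3.9625 → 3.96

3.96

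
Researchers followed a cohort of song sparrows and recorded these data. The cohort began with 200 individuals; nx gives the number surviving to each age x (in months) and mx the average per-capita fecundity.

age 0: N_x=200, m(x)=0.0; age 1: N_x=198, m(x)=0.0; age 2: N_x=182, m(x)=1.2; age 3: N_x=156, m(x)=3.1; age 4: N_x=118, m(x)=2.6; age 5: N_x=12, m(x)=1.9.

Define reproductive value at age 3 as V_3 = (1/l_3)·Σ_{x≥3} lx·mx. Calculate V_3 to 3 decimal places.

5.213

lx = nx/n0 = nx/200: 1, 0.99, 0.91, 0.78, 0.59, 0.06
lx·mx for x ≥ 3: 2.418, 1.534, 0.114 → sum = 4.066
V_3 = 4.066 / l_3 = 4.066 / 0.78 = 5.212821… → 5.213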